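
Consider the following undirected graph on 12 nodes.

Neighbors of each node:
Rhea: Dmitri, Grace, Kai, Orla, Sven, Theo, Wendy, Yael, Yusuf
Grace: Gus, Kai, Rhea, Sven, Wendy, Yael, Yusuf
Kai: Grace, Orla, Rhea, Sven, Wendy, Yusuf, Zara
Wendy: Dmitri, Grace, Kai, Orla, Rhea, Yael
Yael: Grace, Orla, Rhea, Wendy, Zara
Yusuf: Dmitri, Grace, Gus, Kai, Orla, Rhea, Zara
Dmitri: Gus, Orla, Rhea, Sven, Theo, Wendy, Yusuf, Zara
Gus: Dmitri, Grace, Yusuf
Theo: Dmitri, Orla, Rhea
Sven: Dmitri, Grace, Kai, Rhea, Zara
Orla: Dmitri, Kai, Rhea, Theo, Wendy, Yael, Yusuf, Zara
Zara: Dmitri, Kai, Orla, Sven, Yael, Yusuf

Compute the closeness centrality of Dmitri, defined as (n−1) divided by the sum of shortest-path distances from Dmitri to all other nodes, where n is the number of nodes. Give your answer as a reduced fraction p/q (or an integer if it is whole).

11/14

Distances from Dmitri: Grace:2, Gus:1, Kai:2, Orla:1, Rhea:1, Sven:1, Theo:1, Wendy:1, Yael:2, Yusuf:1, Zara:1. Sum = 14.
n = 12, so closeness = 11/14.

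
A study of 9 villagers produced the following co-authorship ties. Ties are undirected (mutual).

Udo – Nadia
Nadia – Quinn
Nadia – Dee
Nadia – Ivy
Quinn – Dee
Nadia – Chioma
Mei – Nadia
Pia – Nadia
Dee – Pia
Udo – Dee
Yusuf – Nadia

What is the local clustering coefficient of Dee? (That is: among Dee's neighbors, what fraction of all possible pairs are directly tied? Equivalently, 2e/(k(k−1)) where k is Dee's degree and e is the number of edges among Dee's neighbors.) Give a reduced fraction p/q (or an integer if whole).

1/2

Dee's neighbors: Nadia, Pia, Quinn, and Udo (k = 4).
Possible neighbor pairs: C(4,2) = 6. Edges among them: Nadia–Pia, Nadia–Quinn, Nadia–Udo → e = 3.
Clustering(Dee) = 3/6 = 1/2.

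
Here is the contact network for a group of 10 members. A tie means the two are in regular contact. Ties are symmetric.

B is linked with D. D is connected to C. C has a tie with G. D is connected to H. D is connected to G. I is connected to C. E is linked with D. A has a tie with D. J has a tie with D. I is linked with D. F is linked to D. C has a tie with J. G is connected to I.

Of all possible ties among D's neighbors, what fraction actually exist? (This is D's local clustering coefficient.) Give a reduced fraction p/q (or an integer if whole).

D's neighbors: A, B, C, E, F, G, H, I, and J (k = 9).
Possible neighbor pairs: C(9,2) = 36. Edges among them: C–G, C–I, C–J, G–I → e = 4.
Clustering(D) = 4/36 = 1/9.

1/9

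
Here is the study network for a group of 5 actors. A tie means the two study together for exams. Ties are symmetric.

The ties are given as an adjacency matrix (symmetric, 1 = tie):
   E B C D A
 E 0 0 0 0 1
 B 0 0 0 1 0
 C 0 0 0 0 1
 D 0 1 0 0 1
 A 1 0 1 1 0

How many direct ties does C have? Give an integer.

C is directly tied to A. That is 1 neighbor, so the degree of C is 1.

1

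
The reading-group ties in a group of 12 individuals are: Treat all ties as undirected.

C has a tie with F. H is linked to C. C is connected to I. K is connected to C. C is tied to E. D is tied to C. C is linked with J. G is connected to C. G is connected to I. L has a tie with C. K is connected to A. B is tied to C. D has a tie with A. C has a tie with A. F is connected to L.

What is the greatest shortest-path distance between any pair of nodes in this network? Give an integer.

Eccentricity of each node (its greatest distance to any other): A:2, B:2, C:1, D:2, E:2, F:2, G:2, H:2, I:2, J:2, K:2, L:2.
The maximum eccentricity is 2, realized for instance by the pair G–D via G – C – D. So the diameter is 2.

2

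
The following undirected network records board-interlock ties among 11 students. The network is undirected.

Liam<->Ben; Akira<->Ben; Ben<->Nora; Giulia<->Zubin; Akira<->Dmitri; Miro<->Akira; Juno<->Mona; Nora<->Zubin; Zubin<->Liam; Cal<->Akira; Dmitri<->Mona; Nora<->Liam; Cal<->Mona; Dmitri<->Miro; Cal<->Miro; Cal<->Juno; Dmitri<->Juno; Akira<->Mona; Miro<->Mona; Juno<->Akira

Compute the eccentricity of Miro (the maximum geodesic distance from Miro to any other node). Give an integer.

5

Distances from Miro: Akira:1, Ben:2, Cal:1, Dmitri:1, Giulia:5, Juno:2, Liam:3, Mona:1, Nora:3, Zubin:4.
The largest is 5 (to Giulia), so the eccentricity of Miro is 5.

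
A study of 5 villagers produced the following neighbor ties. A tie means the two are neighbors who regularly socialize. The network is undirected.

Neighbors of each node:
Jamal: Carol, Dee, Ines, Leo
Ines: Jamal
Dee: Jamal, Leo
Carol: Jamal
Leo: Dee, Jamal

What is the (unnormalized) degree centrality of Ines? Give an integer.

Ines is directly tied to Jamal. That is 1 neighbor, so the degree of Ines is 1.

1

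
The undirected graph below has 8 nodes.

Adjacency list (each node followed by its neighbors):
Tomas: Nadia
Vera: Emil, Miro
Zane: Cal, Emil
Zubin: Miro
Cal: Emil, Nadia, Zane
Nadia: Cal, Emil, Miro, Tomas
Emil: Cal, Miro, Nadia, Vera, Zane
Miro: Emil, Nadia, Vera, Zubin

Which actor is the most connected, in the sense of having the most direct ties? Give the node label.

Emil

Degrees — Cal:3, Emil:5, Miro:4, Nadia:4, Tomas:1, Vera:2, Zane:2, Zubin:1.
The maximum is 5, attained only by Emil.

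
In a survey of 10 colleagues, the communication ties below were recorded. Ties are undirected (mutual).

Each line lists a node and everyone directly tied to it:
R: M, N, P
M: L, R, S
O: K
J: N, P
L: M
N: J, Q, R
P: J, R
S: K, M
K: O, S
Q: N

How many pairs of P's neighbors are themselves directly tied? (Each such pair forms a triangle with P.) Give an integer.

P's neighbors are J and R, but none of them are tied to each other, so no triangle contains P.

0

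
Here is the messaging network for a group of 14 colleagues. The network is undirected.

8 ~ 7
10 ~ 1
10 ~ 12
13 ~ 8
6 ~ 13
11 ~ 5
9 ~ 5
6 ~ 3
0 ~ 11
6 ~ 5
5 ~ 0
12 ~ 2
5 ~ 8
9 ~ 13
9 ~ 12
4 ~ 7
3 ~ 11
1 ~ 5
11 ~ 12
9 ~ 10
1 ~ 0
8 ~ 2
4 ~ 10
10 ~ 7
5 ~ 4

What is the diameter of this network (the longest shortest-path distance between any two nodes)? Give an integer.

4

Eccentricity of each node (its greatest distance to any other): 0:3, 1:3, 2:3, 3:4, 4:3, 5:2, 6:3, 7:4, 8:3, 9:3, 10:3, 11:3, 12:3, 13:3.
The maximum eccentricity is 4, realized for instance by the pair 3–7 via 3 – 11 – 12 – 10 – 7. So the diameter is 4.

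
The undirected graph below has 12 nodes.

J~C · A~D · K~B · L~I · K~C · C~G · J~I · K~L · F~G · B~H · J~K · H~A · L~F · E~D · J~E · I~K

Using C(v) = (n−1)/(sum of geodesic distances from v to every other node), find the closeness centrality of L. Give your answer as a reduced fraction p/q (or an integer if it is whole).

Distances from L: A:4, B:2, C:2, D:4, E:3, F:1, G:2, H:3, I:1, J:2, K:1. Sum = 25.
n = 12, so closeness = 11/25.

11/25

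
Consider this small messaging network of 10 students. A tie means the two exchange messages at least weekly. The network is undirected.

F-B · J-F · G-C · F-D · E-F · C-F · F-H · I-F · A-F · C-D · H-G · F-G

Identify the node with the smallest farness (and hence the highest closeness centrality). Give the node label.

Farness (sum of distances to all others) for each node — A:17, B:17, C:15, D:16, E:17, F:9, G:15, H:16, I:17, J:17.
The smallest farness is 9, for F, so F has the highest closeness.

F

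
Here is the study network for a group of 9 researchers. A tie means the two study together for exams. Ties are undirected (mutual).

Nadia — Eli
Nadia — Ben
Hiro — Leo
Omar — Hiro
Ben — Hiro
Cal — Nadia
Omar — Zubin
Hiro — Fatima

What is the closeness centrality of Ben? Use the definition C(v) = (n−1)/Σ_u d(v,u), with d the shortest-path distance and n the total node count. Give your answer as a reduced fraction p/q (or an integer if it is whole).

Distances from Ben: Cal:2, Eli:2, Fatima:2, Hiro:1, Leo:2, Nadia:1, Omar:2, Zubin:3. Sum = 15.
n = 9, so closeness = 8/15.

8/15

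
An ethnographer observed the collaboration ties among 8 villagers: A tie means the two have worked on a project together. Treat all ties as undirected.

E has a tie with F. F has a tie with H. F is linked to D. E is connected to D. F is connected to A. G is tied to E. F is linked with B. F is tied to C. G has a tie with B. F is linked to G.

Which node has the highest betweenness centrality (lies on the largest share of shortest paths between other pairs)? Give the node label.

F

Unnormalized betweenness of each node: A:0, B:0, C:0, D:0, E:1/2, F:17, G:1/2, H:0.
F has the largest value, 17, making it the main broker — the node through which the most shortest paths run.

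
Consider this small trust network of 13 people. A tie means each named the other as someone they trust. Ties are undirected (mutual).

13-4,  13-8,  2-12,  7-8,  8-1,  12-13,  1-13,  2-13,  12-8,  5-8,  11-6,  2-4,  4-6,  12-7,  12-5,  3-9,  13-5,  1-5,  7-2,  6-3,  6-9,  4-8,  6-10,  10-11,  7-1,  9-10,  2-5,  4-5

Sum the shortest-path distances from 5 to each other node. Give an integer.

Distances from 5: 1:1, 2:1, 3:3, 4:1, 6:2, 7:2, 8:1, 9:3, 10:3, 11:3, 12:1, 13:1.
Sum = 1 + 1 + 3 + 1 + 2 + 2 + 1 + 3 + 3 + 3 + 1 + 1 = 22.

22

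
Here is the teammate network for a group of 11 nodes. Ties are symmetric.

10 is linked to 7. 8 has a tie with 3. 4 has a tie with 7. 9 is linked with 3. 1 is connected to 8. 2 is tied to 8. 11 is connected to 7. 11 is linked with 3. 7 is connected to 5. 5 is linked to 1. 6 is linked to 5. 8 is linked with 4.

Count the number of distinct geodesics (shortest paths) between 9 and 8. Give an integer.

1

The shortest distance is 2, and the only length-2 path is 9–3–8. So there is exactly 1 shortest path.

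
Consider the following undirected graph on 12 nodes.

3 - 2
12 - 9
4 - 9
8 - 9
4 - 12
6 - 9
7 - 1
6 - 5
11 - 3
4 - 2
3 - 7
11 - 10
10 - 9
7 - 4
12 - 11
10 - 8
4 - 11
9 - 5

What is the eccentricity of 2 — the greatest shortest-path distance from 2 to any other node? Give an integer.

3

Distances from 2: 1:3, 3:1, 4:1, 5:3, 6:3, 7:2, 8:3, 9:2, 10:3, 11:2, 12:2.
The largest is 3 (to 1, 10, 6, 8, and 5), so the eccentricity of 2 is 3.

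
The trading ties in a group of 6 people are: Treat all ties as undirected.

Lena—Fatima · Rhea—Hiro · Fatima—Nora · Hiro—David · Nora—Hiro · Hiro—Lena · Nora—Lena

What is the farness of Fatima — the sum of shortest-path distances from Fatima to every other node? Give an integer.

10

Distances from Fatima: David:3, Hiro:2, Lena:1, Nora:1, Rhea:3.
Sum = 3 + 2 + 1 + 1 + 3 = 10.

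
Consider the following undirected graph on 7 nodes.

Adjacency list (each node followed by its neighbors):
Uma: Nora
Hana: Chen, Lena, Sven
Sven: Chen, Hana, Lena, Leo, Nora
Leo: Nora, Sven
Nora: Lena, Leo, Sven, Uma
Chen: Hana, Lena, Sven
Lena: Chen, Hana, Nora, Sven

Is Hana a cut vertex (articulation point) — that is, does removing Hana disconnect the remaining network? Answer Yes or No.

Even without Hana, every remaining node can still reach every other (the residual graph is connected), so Hana is not a cut vertex.

No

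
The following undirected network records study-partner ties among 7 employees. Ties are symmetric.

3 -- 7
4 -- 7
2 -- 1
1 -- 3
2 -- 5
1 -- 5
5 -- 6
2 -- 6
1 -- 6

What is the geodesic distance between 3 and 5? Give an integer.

2

One shortest route is 3 – 1 – 5, which uses 2 edges, and 3 and 5 are not directly tied, so nothing shorter exists. So d(3,5) = 2.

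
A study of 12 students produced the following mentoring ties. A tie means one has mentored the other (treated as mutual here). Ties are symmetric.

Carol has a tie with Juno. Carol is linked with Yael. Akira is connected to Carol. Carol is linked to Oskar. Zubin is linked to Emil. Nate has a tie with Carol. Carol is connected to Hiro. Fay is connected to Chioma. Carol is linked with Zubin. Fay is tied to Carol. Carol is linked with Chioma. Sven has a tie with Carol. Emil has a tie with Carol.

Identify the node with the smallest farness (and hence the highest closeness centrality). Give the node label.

Carol

Farness (sum of distances to all others) for each node — Akira:21, Carol:11, Chioma:20, Emil:20, Fay:20, Hiro:21, Juno:21, Nate:21, Oskar:21, Sven:21, Yael:21, Zubin:20.
The smallest farness is 11, for Carol, so Carol has the highest closeness.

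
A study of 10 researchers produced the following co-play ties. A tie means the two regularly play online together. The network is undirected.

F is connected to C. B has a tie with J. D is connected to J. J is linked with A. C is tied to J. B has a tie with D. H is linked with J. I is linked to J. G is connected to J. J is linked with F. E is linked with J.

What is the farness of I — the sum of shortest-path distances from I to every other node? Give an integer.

17

Distances from I: A:2, B:2, C:2, D:2, E:2, F:2, G:2, H:2, J:1.
Sum = 2 + 2 + 2 + 2 + 2 + 2 + 2 + 2 + 1 = 17.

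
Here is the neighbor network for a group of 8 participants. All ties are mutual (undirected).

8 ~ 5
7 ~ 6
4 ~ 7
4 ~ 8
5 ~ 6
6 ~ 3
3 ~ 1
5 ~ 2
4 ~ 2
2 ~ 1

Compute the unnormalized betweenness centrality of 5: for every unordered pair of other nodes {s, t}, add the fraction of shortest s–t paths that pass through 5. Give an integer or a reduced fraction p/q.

4

Pairs whose geodesics pass through 5 — 8–2: 1/2; 8–1: 1/2; 8–3: 1; 8–6: 1; 2–6: 1.
All other pairs contribute 0.
Summing the contributions gives betweenness(5) = 4.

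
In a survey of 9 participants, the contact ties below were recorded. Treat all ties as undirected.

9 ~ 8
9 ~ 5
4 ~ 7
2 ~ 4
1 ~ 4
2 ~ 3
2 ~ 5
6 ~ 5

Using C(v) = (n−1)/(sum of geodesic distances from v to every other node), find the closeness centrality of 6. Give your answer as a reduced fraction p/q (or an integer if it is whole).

Distances from 6: 1:4, 2:2, 3:3, 4:3, 5:1, 7:4, 8:3, 9:2. Sum = 22.
n = 9, so closeness = 8/22 = 4/11.

4/11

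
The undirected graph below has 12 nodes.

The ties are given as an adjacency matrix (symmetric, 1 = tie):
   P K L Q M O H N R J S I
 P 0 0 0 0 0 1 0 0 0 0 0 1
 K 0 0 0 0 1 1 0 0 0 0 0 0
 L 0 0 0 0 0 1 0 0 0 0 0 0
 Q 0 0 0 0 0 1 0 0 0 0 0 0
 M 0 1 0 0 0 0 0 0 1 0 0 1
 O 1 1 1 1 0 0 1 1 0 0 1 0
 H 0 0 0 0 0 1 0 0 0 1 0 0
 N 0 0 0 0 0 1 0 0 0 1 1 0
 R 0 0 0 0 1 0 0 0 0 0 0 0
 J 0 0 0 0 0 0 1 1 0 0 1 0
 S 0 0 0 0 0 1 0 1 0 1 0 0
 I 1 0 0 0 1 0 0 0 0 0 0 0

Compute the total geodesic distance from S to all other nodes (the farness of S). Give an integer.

23

Distances from S: H:2, I:3, J:1, K:2, L:2, M:3, N:1, O:1, P:2, Q:2, R:4.
Sum = 2 + 3 + 1 + 2 + 2 + 3 + 1 + 1 + 2 + 2 + 4 = 23.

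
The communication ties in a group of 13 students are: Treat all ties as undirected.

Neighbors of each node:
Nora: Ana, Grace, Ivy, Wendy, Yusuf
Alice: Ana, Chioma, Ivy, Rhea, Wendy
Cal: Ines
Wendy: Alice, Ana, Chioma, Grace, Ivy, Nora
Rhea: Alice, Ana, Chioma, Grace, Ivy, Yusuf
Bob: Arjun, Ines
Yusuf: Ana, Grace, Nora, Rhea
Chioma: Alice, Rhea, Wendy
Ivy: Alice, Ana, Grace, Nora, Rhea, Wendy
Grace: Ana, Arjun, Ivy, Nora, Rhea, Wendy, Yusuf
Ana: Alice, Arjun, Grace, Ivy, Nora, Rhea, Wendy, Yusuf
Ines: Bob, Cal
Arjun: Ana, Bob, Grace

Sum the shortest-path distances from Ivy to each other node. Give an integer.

24

Distances from Ivy: Alice:1, Ana:1, Arjun:2, Bob:3, Cal:5, Chioma:2, Grace:1, Ines:4, Nora:1, Rhea:1, Wendy:1, Yusuf:2.
Sum = 1 + 1 + 2 + 3 + 5 + 2 + 1 + 4 + 1 + 1 + 1 + 2 = 24.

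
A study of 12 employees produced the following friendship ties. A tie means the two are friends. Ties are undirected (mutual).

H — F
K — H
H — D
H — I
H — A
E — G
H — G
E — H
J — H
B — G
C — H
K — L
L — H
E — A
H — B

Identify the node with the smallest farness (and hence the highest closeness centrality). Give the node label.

H

Farness (sum of distances to all others) for each node — A:20, B:20, C:21, D:21, E:19, F:21, G:19, H:11, I:21, J:21, K:20, L:20.
The smallest farness is 11, for H, so H has the highest closeness.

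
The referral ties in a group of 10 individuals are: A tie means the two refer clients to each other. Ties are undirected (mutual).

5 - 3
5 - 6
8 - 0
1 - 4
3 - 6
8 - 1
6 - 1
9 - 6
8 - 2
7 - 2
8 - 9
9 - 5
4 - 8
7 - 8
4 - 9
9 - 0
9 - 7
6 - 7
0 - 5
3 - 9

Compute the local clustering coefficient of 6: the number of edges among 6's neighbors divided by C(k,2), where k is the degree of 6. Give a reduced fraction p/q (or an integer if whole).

2/5

6's neighbors: 1, 3, 5, 7, and 9 (k = 5).
Possible neighbor pairs: C(5,2) = 10. Edges among them: 3–5, 3–9, 5–9, 7–9 → e = 4.
Clustering(6) = 4/10 = 2/5.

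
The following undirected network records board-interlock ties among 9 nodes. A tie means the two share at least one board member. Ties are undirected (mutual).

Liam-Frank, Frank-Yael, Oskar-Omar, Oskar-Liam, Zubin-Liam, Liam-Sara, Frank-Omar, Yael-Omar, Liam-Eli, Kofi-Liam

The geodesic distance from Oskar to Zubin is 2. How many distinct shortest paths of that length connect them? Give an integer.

1

The shortest distance is 2, and the only length-2 path is Oskar–Liam–Zubin. So there is exactly 1 shortest path.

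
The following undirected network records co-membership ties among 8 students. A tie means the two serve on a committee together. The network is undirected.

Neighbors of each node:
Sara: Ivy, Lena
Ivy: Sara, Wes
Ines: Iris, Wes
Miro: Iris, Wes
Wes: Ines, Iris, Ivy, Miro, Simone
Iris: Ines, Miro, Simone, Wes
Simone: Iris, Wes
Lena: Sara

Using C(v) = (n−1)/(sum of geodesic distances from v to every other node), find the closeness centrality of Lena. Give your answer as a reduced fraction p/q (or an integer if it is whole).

Distances from Lena: Ines:4, Iris:4, Ivy:2, Miro:4, Sara:1, Simone:4, Wes:3. Sum = 22.
n = 8, so closeness = 7/22.

7/22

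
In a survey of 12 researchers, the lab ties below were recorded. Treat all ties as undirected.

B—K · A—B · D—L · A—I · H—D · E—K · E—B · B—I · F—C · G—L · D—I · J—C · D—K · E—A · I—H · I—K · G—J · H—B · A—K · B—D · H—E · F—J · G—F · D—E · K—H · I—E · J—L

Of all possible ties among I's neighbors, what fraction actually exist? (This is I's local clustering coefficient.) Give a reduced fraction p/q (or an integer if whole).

I's neighbors: A, B, D, E, H, and K (k = 6).
Possible neighbor pairs: C(6,2) = 15. Edges among them: A–B, A–E, A–K, B–D, B–E, B–H, B–K, D–E, D–H, D–K, E–H, E–K, H–K → e = 13.
Clustering(I) = 13/15.

13/15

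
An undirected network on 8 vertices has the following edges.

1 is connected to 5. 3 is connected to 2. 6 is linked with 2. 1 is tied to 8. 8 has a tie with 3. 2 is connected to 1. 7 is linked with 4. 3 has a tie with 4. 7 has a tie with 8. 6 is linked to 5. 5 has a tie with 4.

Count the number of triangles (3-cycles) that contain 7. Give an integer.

0

7's neighbors are 4 and 8, but none of them are tied to each other, so no triangle contains 7.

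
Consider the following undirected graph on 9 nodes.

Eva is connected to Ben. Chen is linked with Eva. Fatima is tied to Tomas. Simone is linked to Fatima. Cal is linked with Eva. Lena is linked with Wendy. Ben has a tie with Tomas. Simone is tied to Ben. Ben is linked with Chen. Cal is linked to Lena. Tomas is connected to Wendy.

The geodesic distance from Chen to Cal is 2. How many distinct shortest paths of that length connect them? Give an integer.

The shortest distance is 2, and the only length-2 path is Chen–Eva–Cal. So there is exactly 1 shortest path.

1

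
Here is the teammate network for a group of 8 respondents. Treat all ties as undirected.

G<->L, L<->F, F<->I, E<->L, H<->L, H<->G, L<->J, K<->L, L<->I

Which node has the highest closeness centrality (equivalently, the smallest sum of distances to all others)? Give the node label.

Farness (sum of distances to all others) for each node — E:13, F:12, G:12, H:12, I:12, J:13, K:13, L:7.
The smallest farness is 7, for L, so L has the highest closeness.

L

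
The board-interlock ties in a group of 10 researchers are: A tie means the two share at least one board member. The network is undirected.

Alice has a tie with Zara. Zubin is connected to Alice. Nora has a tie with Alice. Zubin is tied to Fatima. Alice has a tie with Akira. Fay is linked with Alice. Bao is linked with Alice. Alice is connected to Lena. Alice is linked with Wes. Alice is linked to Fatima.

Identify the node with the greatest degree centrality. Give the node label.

Degrees — Akira:1, Alice:9, Bao:1, Fatima:2, Fay:1, Lena:1, Nora:1, Wes:1, Zara:1, Zubin:2.
The maximum is 9, attained only by Alice.

Alice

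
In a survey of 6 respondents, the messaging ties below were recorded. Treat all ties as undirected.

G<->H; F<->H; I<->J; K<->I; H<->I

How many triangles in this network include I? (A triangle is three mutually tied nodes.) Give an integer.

I's neighbors are H, J, and K, but none of them are tied to each other, so no triangle contains I.

0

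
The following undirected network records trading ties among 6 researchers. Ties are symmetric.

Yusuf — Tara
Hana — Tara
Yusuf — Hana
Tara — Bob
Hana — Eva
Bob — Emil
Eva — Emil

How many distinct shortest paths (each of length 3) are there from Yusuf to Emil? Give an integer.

The shortest distance is 3. The length-3 paths are: Yusuf–Tara–Bob–Emil; Yusuf–Hana–Eva–Emil.
That gives 2 distinct shortest paths.

2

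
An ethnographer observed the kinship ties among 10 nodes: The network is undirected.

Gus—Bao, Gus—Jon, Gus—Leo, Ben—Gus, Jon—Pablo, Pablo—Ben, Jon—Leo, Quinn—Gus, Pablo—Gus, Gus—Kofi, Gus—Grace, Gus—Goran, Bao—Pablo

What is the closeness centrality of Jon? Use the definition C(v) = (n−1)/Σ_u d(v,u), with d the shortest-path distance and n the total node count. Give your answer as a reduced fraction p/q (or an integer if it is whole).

Distances from Jon: Bao:2, Ben:2, Goran:2, Grace:2, Gus:1, Kofi:2, Leo:1, Pablo:1, Quinn:2. Sum = 15.
n = 10, so closeness = 9/15 = 3/5.

3/5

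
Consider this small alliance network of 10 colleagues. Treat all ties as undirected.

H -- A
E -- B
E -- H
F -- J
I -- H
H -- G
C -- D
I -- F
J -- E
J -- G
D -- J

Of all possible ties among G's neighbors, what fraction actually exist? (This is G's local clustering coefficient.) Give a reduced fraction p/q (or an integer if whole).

0

G's neighbors: H and J (k = 2).
Possible neighbor pairs: C(2,2) = 1. Edges among them: none → e = 0.
Clustering(G) = 0/1.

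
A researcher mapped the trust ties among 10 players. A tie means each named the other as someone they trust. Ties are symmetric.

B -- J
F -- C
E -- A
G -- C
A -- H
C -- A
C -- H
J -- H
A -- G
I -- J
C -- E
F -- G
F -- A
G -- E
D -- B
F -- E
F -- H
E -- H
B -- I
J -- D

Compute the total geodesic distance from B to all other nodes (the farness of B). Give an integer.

21

Distances from B: A:3, C:3, D:1, E:3, F:3, G:4, H:2, I:1, J:1.
Sum = 3 + 3 + 1 + 3 + 3 + 4 + 2 + 1 + 1 = 21.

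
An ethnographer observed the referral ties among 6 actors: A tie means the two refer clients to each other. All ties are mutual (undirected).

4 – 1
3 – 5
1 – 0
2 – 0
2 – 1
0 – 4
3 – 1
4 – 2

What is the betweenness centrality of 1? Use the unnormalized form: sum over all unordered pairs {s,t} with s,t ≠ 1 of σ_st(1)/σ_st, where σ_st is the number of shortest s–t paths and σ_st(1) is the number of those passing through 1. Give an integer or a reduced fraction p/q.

6

Pairs whose geodesics pass through 1 — 2–3: 1; 2–5: 1; 0–3: 1; 0–5: 1; 4–3: 1; 4–5: 1.
All other pairs contribute 0.
Summing the contributions gives betweenness(1) = 6.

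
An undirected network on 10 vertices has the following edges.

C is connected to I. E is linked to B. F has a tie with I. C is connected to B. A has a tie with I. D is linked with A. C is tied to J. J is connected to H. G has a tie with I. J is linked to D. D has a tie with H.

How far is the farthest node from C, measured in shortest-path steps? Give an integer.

2

Distances from C: A:2, B:1, D:2, E:2, F:2, G:2, H:2, I:1, J:1.
The largest is 2 (to H, D, E, F, A, and G), so the eccentricity of C is 2.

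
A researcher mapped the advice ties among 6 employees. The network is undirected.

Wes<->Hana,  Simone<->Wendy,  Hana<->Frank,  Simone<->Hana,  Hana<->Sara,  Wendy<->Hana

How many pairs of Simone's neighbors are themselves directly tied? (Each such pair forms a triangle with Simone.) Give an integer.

Simone's neighbors: Hana and Wendy.
Neighbor pairs that are themselves tied: Simone–Hana–Wendy. Each forms one triangle with Simone, for 1 in total.

1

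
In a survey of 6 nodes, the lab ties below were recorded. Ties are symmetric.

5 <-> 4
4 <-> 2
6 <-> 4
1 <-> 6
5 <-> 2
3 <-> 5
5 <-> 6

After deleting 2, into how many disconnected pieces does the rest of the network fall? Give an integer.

2's neighbors (4 and 5) remain reachable from one another through other ties, so the rest of the network stays in one piece.

1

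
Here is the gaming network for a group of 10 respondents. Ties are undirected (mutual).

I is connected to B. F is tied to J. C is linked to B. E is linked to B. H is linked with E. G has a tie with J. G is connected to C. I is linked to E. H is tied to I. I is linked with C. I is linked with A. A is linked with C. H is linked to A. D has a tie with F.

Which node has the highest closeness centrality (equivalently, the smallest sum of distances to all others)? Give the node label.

C

Farness (sum of distances to all others) for each node — A:21, B:21, C:17, D:37, E:25, F:29, G:19, H:25, I:19, J:23.
The smallest farness is 17, for C, so C has the highest closeness.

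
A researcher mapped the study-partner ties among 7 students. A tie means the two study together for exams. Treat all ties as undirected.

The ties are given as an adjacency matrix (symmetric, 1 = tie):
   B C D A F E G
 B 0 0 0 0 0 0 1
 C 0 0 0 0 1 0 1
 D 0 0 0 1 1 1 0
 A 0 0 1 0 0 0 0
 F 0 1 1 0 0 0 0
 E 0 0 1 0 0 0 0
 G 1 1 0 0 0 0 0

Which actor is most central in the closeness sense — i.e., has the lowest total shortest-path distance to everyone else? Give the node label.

Farness (sum of distances to all others) for each node — A:17, B:20, C:12, D:12, E:17, F:11, G:15.
The smallest farness is 11, for F, so F has the highest closeness.

F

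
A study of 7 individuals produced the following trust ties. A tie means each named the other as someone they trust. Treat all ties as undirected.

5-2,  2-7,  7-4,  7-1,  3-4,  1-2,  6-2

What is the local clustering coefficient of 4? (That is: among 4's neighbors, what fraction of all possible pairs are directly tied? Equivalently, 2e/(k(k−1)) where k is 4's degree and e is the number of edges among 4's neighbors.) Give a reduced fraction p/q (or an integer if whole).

4's neighbors: 3 and 7 (k = 2).
Possible neighbor pairs: C(2,2) = 1. Edges among them: none → e = 0.
Clustering(4) = 0/1.

0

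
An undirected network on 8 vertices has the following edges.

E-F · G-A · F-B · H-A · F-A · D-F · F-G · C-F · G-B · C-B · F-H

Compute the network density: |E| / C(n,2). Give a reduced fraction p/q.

11/28

There are 11 edges and 8 nodes, so the maximum possible is C(8,2) = 28.
Density = 11/28.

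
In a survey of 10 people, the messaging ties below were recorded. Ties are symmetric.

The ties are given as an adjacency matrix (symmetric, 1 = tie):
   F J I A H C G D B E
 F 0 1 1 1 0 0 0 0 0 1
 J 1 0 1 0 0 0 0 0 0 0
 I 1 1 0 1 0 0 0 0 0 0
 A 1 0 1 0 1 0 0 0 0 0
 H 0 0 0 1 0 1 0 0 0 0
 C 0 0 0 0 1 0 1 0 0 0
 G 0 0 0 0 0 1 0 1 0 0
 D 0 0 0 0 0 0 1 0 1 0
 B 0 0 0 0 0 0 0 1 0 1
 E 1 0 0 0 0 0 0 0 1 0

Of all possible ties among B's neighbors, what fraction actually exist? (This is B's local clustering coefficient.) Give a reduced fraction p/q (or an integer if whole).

B's neighbors: D and E (k = 2).
Possible neighbor pairs: C(2,2) = 1. Edges among them: none → e = 0.
Clustering(B) = 0/1.

0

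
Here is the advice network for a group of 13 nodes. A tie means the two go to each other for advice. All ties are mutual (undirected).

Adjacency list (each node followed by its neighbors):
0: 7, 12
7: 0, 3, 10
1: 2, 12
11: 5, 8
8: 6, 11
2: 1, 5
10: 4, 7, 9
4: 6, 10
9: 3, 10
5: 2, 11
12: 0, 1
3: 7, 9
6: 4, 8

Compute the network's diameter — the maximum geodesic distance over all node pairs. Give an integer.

6

Eccentricity of each node (its greatest distance to any other): 0:5, 1:5, 2:6, 3:6, 4:5, 5:6, 6:5, 7:5, 8:5, 9:6, 10:5, 11:6, 12:5.
The maximum eccentricity is 6, realized for instance by the pair 2–9 via 2 – 1 – 12 – 0 – 7 – 3 – 9. So the diameter is 6.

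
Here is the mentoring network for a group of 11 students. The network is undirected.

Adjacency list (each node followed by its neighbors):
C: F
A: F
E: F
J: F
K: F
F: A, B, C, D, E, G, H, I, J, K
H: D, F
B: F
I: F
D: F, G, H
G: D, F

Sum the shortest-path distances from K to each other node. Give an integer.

19

Distances from K: A:2, B:2, C:2, D:2, E:2, F:1, G:2, H:2, I:2, J:2.
Sum = 2 + 2 + 2 + 2 + 2 + 1 + 2 + 2 + 2 + 2 = 19.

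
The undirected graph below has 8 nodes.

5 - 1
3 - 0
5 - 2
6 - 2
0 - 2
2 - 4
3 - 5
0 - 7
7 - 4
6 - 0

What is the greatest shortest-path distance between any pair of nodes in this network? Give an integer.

4

Eccentricity of each node (its greatest distance to any other): 0:3, 1:4, 2:2, 3:3, 4:3, 5:3, 6:3, 7:4.
The maximum eccentricity is 4, realized for instance by the pair 7–1 via 7 – 4 – 2 – 5 – 1. So the diameter is 4.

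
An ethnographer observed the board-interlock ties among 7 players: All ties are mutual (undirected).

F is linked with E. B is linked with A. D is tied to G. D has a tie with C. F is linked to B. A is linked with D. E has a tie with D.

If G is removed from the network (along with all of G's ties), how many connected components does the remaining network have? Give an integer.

1

G's neighbors (D) remain reachable from one another through other ties, so the rest of the network stays in one piece.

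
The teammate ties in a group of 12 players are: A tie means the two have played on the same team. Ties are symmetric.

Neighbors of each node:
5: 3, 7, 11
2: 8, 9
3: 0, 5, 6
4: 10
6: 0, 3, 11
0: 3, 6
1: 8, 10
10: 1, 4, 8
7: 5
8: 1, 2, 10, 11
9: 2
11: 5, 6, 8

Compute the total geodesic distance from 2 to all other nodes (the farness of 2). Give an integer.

Distances from 2: 0:4, 1:2, 3:4, 4:3, 5:3, 6:3, 7:4, 8:1, 9:1, 10:2, 11:2.
Sum = 4 + 2 + 4 + 3 + 3 + 3 + 4 + 1 + 1 + 2 + 2 = 29.

29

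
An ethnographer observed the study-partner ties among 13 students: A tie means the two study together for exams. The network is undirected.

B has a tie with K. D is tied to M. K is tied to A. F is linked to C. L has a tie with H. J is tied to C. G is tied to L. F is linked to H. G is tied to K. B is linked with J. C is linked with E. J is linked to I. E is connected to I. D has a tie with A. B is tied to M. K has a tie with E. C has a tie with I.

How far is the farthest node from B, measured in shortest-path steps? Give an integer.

Distances from B: A:2, C:2, D:2, E:2, F:3, G:2, H:4, I:2, J:1, K:1, L:3, M:1.
The largest is 4 (to H), so the eccentricity of B is 4.

4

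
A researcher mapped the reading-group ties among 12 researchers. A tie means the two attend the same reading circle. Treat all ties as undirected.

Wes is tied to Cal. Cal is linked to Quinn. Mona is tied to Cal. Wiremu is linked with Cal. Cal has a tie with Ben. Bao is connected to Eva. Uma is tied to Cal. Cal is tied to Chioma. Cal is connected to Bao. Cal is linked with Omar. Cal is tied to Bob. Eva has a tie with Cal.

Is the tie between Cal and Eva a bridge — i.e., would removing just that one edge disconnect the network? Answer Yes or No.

No

Even without that edge, Cal still reaches Eva via Cal – Bao – Eva, so the network stays connected. Not a bridge.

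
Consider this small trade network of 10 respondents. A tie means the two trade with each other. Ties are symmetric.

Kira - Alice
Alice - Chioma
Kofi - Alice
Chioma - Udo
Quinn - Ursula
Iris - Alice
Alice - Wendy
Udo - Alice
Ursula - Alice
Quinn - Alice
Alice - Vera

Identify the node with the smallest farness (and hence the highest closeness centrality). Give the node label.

Farness (sum of distances to all others) for each node — Alice:9, Chioma:16, Iris:17, Kira:17, Kofi:17, Quinn:16, Udo:16, Ursula:16, Vera:17, Wendy:17.
The smallest farness is 9, for Alice, so Alice has the highest closeness.

Alice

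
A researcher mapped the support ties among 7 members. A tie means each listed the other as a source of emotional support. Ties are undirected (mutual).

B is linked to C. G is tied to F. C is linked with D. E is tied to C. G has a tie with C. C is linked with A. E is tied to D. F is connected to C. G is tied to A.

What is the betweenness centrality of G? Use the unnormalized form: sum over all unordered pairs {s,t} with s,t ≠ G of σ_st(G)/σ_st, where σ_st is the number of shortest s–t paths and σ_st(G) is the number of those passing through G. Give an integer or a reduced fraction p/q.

Pairs whose geodesics pass through G — A–F: 1/2.
All other pairs contribute 0.
Summing the contributions gives betweenness(G) = 1/2.

1/2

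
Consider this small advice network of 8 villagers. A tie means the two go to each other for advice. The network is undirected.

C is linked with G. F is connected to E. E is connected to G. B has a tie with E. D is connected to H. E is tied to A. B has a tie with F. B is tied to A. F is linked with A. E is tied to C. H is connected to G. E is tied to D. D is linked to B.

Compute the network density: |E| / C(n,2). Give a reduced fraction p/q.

13/28

There are 13 edges and 8 nodes, so the maximum possible is C(8,2) = 28.
Density = 13/28.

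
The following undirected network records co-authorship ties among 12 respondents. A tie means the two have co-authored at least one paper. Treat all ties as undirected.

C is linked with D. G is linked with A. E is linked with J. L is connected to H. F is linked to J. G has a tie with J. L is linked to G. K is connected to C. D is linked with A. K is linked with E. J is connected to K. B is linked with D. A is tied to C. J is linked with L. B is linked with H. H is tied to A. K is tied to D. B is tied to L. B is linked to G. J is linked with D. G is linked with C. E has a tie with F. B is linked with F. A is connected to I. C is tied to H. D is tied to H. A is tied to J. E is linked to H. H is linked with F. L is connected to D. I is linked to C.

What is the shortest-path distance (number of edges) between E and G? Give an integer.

2

One shortest route is E – J – G, which uses 2 edges, and E and G are not directly tied, so nothing shorter exists. So d(E,G) = 2.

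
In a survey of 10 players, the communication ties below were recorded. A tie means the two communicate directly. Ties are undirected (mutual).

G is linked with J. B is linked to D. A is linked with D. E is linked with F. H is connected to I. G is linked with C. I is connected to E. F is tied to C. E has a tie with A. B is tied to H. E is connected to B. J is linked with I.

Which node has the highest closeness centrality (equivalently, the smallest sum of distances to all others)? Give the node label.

E

Farness (sum of distances to all others) for each node — A:21, B:19, C:23, D:25, E:15, F:19, G:25, H:21, I:17, J:21.
The smallest farness is 15, for E, so E has the highest closeness.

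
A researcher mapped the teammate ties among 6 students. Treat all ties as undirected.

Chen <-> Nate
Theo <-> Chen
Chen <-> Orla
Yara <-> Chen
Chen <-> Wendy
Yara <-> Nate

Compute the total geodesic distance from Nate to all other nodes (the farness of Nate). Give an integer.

8

Distances from Nate: Chen:1, Orla:2, Theo:2, Wendy:2, Yara:1.
Sum = 1 + 2 + 2 + 2 + 1 = 8.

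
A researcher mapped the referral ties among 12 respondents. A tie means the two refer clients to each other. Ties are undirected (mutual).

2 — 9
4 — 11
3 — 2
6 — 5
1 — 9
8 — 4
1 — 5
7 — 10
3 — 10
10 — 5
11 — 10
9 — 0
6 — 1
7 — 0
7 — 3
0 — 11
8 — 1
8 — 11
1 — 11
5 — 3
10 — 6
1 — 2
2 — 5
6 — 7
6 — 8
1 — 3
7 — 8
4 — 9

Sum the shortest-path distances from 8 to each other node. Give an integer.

17

Distances from 8: 0:2, 1:1, 2:2, 3:2, 4:1, 5:2, 6:1, 7:1, 9:2, 10:2, 11:1.
Sum = 2 + 1 + 2 + 2 + 1 + 2 + 1 + 1 + 2 + 2 + 1 = 17.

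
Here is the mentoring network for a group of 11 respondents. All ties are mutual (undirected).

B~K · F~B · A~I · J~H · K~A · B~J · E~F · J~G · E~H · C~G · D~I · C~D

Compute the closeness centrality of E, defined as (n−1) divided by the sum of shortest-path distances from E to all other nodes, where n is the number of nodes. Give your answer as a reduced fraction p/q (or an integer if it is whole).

1/3

Distances from E: A:4, B:2, C:4, D:5, F:1, G:3, H:1, I:5, J:2, K:3. Sum = 30.
n = 11, so closeness = 10/30 = 1/3.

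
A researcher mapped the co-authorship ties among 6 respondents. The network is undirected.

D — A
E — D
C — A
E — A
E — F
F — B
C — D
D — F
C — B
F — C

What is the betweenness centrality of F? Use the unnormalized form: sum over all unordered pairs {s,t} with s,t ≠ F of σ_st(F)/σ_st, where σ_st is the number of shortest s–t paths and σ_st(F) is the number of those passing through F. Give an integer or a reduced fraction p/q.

11/6

Pairs whose geodesics pass through F — C–E: 1/3; D–B: 1/2; B–E: 1.
All other pairs contribute 0.
Summing the contributions gives betweenness(F) = 11/6.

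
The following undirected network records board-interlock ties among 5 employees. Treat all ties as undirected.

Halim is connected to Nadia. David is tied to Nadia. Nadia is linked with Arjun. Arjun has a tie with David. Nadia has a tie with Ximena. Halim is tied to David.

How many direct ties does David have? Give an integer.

David is directly tied to Arjun, Halim, and Nadia. That is 3 neighbors, so the degree of David is 3.

3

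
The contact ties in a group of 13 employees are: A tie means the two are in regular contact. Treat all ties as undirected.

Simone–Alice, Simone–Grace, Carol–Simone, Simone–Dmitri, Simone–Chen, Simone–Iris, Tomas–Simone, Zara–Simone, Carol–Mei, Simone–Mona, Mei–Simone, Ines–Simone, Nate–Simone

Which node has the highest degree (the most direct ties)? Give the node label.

Degrees — Alice:1, Carol:2, Chen:1, Dmitri:1, Grace:1, Ines:1, Iris:1, Mei:2, Mona:1, Nate:1, Simone:12, Tomas:1, Zara:1.
The maximum is 12, attained only by Simone.

Simone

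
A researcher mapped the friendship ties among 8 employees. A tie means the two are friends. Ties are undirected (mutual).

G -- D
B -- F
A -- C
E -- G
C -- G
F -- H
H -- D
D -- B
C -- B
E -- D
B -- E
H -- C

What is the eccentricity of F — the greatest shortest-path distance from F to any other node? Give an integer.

3

Distances from F: A:3, B:1, C:2, D:2, E:2, G:3, H:1.
The largest is 3 (to G and A), so the eccentricity of F is 3.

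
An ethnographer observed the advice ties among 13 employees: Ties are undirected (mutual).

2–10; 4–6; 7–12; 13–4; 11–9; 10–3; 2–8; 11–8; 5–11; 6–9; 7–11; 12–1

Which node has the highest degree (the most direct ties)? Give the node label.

Degrees — 1:1, 2:2, 3:1, 4:2, 5:1, 6:2, 7:2, 8:2, 9:2, 10:2, 11:4, 12:2, 13:1.
The maximum is 4, attained only by 11.

11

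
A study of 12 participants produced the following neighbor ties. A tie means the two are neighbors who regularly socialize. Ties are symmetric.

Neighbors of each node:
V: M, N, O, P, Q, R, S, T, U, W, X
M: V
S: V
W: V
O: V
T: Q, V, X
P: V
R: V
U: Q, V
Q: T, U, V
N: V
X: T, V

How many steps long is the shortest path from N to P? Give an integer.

One shortest route is N – V – P, which uses 2 edges, and N and P are not directly tied, so nothing shorter exists. So d(N,P) = 2.

2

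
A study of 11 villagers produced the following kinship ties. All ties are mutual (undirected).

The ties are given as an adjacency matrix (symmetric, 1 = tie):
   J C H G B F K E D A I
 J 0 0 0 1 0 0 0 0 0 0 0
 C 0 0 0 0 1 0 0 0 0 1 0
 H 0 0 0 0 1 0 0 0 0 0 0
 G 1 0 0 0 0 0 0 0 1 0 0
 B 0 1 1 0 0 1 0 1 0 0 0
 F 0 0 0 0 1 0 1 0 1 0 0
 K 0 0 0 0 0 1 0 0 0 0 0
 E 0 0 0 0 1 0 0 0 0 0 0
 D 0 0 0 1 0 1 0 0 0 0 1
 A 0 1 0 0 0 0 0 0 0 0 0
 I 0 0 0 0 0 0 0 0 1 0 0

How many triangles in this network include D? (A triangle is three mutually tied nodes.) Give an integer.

0

D's neighbors are F, G, and I, but none of them are tied to each other, so no triangle contains D.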